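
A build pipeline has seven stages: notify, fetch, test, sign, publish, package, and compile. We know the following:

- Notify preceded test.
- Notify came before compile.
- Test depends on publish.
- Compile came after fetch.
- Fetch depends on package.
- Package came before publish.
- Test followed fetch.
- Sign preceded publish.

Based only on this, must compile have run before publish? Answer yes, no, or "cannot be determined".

No chain of stated constraints runs from compile to publish, and none runs from publish to compile either.
So the relative order of compile and publish is not fixed by the given facts.

cannot be determined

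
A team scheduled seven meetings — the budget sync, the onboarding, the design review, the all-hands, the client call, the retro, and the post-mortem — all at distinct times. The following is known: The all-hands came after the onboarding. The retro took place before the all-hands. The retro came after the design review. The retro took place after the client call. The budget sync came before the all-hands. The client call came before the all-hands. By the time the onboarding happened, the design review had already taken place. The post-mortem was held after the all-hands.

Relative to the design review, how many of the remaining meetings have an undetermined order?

Forced after the design review: the all-hands, the onboarding, the post-mortem, and the retro.
That leaves the budget sync and the client call with no forced order relative to the design review — 2.

2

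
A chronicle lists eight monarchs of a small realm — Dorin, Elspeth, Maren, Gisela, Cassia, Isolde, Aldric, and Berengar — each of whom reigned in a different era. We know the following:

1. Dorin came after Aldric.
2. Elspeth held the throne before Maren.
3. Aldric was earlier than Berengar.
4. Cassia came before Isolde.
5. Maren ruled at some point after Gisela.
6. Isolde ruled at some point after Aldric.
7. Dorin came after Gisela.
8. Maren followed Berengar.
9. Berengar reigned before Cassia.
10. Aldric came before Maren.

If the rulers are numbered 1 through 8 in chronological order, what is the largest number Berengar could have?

5

Berengar must come before Cassia, Isolde, and Maren — 3 rulers forced after them.
Everything else can be placed before Berengar in some valid order, so Berengar can sit as late as position 8 − 3 = 5.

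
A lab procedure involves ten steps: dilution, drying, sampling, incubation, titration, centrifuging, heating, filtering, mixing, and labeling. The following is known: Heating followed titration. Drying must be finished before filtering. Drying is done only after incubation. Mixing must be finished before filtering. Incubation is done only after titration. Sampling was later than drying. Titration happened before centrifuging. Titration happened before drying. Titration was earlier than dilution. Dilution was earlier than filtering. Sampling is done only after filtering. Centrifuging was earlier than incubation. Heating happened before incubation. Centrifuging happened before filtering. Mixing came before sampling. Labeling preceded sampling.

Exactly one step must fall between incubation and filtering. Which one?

drying

Tracing the constraints gives incubation → drying → filtering, so drying sits after incubation and before filtering.
No other step is forced both after incubation and before filtering.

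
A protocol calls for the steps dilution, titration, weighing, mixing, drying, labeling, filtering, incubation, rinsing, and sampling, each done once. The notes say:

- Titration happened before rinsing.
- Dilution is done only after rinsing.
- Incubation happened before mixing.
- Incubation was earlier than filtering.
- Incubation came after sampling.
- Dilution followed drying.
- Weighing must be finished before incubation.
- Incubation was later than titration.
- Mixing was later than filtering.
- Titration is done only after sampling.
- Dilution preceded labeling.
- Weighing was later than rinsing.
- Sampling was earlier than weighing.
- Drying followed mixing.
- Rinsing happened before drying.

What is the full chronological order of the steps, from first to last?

The constraints fix every adjacent pair, so only one ordering works:
sampling → titration → rinsing → weighing → incubation → filtering → mixing → drying → dilution → labeling.

sampling, titration, rinsing, weighing, incubation, filtering, mixing, drying, dilution, labeling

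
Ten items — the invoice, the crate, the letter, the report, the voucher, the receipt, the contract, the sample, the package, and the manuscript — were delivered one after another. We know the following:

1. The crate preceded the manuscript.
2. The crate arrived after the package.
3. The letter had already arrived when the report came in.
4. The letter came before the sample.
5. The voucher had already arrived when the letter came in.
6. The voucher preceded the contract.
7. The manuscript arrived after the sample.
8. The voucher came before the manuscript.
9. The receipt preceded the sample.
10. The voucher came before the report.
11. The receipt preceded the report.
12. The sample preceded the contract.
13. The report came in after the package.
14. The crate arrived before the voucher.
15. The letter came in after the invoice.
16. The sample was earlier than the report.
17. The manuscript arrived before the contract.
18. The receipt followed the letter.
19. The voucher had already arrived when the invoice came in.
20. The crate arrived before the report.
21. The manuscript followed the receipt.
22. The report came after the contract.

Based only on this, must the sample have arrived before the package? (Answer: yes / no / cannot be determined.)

no

Tracing the constraints gives the package → the crate → the voucher → the letter → the sample, so the package must come before the sample.
That means the sample cannot be before the package.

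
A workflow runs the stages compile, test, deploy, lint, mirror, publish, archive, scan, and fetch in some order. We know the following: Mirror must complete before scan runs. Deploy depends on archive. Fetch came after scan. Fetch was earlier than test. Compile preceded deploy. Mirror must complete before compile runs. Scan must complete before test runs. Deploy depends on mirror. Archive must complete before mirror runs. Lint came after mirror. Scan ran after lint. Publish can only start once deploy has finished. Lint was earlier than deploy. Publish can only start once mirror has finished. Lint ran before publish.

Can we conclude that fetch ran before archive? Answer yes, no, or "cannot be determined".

Tracing the constraints gives archive → mirror → scan → fetch, so archive must come before fetch.
That means fetch cannot be before archive.

no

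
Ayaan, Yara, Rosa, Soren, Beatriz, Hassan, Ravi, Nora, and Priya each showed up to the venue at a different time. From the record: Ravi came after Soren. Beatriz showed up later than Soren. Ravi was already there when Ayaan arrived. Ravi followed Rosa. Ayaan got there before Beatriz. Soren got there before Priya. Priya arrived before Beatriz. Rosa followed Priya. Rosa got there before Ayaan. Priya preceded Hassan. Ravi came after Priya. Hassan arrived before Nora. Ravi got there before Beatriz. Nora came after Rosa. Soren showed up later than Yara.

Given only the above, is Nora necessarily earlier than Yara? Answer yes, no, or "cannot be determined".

no

Tracing the constraints gives Yara → Soren → Priya → Hassan → Nora, so Yara must come before Nora.
That means Nora cannot be before Yara.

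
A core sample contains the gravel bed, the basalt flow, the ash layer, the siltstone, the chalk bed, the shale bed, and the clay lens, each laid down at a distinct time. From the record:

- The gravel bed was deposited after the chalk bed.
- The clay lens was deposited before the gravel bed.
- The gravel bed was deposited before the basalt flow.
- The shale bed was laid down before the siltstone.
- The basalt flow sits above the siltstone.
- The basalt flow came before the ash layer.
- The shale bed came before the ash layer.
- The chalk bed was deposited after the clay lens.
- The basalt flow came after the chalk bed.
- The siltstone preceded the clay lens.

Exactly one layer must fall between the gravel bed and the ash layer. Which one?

Tracing the constraints gives the gravel bed → the basalt flow → the ash layer, so the basalt flow sits after the gravel bed and before the ash layer.
No other layer is forced both after the gravel bed and before the ash layer.

the basalt flow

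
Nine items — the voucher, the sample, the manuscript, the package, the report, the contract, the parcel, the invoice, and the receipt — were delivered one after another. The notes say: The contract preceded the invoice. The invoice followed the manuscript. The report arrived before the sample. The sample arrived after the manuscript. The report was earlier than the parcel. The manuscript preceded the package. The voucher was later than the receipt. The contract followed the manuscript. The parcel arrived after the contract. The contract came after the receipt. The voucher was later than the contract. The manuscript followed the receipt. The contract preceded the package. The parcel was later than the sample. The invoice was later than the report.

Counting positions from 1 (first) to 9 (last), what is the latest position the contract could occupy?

5

The contract must come before the invoice, the package, the parcel, and the voucher — 4 items forced after it.
Everything else can be placed before the contract in some valid order, so the contract can sit as late as position 9 − 4 = 5.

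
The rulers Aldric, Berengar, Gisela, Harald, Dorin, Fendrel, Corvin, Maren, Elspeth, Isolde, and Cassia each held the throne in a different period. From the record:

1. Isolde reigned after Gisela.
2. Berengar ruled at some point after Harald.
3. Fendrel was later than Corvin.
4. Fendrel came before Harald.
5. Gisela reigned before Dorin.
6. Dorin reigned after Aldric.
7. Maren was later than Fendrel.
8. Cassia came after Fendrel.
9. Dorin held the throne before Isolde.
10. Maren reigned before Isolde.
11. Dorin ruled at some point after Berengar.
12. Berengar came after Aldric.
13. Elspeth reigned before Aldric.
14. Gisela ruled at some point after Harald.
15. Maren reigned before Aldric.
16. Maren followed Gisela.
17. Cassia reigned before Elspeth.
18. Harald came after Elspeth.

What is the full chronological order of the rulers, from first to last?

Corvin, Fendrel, Cassia, Elspeth, Harald, Gisela, Maren, Aldric, Berengar, Dorin, Isolde

The constraints fix every adjacent pair, so only one ordering works:
Corvin → Fendrel → Cassia → Elspeth → Harald → Gisela → Maren → Aldric → Berengar → Dorin → Isolde.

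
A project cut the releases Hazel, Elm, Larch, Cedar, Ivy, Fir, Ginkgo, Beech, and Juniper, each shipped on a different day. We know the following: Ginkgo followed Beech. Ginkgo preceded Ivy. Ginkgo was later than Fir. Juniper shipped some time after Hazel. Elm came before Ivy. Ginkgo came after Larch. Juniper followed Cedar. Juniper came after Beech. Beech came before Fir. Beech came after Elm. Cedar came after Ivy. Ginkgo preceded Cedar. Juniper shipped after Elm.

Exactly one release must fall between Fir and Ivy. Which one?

Tracing the constraints gives Fir → Ginkgo → Ivy, so Ginkgo sits after Fir and before Ivy.
No other release is forced both after Fir and before Ivy.

Ginkgo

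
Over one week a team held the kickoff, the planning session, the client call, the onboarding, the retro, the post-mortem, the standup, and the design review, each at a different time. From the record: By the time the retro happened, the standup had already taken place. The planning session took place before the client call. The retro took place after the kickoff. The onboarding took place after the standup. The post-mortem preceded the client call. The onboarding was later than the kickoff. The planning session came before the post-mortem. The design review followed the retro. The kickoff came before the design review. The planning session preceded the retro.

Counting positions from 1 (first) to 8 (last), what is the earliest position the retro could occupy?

4

The kickoff, the planning session, and the standup must all come before the retro — 3 forced predecessors.
Nothing else is forced ahead of the retro, so its earliest slot is position 3 + 1 = 4.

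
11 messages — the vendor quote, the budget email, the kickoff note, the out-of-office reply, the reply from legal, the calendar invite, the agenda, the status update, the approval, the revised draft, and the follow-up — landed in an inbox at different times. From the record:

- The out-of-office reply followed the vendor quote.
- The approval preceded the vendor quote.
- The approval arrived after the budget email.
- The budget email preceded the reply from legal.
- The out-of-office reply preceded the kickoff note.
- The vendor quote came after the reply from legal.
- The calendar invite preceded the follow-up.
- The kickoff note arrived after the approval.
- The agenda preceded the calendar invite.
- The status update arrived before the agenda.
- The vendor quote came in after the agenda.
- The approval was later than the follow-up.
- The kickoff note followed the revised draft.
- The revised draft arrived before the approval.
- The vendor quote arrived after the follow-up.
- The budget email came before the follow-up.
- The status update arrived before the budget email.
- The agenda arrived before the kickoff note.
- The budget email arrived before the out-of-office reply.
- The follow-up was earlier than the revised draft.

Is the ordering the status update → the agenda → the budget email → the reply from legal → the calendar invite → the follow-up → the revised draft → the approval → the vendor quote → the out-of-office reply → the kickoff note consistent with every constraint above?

Check each stated constraint against the proposed order — e.g. the budget email is ahead of the out-of-office reply; the agenda is ahead of the kickoff note. Every pair is in the required order; nothing is violated.

yes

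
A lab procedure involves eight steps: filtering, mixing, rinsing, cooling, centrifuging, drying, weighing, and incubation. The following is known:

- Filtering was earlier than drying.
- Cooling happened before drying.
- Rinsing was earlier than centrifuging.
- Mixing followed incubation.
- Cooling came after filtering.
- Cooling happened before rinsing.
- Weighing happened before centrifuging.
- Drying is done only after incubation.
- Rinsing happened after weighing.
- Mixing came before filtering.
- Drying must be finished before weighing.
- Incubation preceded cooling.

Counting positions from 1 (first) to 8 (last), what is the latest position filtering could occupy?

3

Filtering must come before centrifuging, cooling, drying, rinsing, and weighing — 5 steps forced after it.
Everything else can be placed before filtering in some valid order, so filtering can sit as late as position 8 − 5 = 3.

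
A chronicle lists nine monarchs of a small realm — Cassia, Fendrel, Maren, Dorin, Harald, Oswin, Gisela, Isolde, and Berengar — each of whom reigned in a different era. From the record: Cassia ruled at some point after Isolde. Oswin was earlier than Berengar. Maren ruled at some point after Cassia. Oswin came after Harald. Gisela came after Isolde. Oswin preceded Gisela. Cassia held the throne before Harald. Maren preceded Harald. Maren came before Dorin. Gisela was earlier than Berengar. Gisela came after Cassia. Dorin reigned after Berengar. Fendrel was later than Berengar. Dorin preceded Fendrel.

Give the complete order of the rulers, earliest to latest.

The constraints fix every adjacent pair, so only one ordering works:
Isolde → Cassia → Maren → Harald → Oswin → Gisela → Berengar → Dorin → Fendrel.

Isolde, Cassia, Maren, Harald, Oswin, Gisela, Berengar, Dorin, Fendrel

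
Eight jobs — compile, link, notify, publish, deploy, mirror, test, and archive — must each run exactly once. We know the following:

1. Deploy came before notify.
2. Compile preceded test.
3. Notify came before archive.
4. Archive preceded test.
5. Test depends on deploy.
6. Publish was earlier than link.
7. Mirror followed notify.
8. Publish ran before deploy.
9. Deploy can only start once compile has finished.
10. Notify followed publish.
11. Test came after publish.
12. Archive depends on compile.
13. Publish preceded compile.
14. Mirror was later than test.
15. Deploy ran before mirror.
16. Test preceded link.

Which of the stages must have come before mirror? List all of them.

archive, compile, deploy, notify, publish, test

Directly stated before mirror: deploy, notify, and test.
Archive reaches mirror via archive → test → mirror.
Compile reaches mirror via compile → test → mirror.
Publish reaches mirror via publish → test → mirror.
No chain forces link ahead of mirror.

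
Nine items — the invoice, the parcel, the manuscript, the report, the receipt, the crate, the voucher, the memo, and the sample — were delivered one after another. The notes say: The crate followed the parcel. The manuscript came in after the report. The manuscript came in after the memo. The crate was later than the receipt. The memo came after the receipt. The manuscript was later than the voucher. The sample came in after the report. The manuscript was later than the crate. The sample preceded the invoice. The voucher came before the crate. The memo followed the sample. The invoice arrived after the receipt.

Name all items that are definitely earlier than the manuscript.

Directly stated before the manuscript: the crate, the memo, the report, and the voucher.
The parcel reaches the manuscript via the parcel → the crate → the manuscript.
The receipt reaches the manuscript via the receipt → the crate → the manuscript.
The sample reaches the manuscript via the sample → the memo → the manuscript.
No chain forces the invoice ahead of the manuscript.

the crate, the memo, the parcel, the receipt, the report, the sample, the voucher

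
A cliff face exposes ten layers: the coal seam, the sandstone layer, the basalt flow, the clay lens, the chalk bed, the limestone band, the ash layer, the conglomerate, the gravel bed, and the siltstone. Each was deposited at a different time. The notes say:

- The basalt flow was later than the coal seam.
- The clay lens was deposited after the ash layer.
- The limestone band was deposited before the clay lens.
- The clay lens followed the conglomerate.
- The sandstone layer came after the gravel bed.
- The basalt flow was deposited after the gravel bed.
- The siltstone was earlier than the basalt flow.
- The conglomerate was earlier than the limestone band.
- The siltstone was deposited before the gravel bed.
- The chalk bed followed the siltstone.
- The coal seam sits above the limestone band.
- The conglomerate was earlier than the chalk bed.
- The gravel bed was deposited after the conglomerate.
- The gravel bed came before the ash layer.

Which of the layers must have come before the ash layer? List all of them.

Directly stated before the ash layer: the gravel bed.
The conglomerate reaches the ash layer via the conglomerate → the gravel bed → the ash layer.
The siltstone reaches the ash layer via the siltstone → the gravel bed → the ash layer.
No chain forces the basalt flow (or any of the others) ahead of the ash layer.

the conglomerate, the gravel bed, the siltstone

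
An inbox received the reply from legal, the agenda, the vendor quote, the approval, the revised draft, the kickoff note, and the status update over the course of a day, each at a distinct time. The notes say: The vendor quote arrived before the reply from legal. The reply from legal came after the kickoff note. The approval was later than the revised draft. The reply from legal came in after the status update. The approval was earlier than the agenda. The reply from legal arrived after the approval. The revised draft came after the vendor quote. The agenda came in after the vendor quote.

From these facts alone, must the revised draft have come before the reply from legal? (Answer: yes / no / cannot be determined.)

Chain the constraints: the revised draft → the approval → the reply from legal. Each link is directly stated, so the revised draft comes before the reply from legal.

yes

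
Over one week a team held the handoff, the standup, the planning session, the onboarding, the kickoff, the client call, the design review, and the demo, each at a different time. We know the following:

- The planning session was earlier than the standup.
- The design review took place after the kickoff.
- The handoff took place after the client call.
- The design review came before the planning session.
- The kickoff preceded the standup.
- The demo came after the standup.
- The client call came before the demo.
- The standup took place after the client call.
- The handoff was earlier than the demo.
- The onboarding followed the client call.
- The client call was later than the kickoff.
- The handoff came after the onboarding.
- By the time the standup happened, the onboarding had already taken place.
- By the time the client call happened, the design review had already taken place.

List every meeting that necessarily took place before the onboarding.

Directly stated before the onboarding: the client call.
The design review reaches the onboarding via the design review → the client call → the onboarding.
The kickoff reaches the onboarding via the kickoff → the client call → the onboarding.
No chain forces the demo (or any of the others) ahead of the onboarding.

the client call, the design review, the kickoff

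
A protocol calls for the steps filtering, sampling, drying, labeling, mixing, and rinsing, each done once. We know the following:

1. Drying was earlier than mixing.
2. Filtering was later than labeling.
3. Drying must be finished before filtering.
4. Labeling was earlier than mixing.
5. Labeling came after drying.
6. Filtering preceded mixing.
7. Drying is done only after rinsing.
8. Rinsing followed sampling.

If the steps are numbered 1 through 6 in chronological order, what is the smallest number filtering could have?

5

Drying, labeling, rinsing, and sampling must all come before filtering — 4 forced predecessors.
Nothing else is forced ahead of filtering, so its earliest slot is position 4 + 1 = 5.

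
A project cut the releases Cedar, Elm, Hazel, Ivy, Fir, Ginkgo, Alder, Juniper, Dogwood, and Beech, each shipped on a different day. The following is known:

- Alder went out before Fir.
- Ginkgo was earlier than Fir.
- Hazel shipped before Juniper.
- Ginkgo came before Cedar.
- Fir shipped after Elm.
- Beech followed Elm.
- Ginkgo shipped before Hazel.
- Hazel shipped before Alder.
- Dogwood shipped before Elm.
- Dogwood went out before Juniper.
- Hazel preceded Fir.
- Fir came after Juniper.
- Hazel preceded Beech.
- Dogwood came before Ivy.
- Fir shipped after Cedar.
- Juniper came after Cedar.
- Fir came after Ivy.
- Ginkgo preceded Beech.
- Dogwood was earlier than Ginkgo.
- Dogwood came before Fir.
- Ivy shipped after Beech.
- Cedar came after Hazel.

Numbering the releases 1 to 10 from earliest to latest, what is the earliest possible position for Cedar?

Dogwood, Ginkgo, and Hazel must all come before Cedar — 3 forced predecessors.
Nothing else is forced ahead of Cedar, so its earliest slot is position 3 + 1 = 4.

4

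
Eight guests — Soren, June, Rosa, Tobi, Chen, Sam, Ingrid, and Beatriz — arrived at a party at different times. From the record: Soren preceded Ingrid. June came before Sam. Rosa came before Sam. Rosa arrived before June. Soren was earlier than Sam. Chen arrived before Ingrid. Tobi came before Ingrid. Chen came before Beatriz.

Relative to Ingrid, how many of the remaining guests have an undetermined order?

4

Forced before Ingrid: Chen, Soren, and Tobi.
That leaves Beatriz, June, Rosa, and Sam with no forced order relative to Ingrid — 4.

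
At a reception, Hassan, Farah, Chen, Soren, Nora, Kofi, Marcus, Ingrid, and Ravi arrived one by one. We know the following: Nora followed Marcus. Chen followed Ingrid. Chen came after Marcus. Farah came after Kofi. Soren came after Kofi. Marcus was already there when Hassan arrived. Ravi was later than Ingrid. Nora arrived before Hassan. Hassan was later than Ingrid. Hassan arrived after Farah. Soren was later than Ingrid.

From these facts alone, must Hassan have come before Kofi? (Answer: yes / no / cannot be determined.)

Tracing the constraints gives Kofi → Farah → Hassan, so Kofi must come before Hassan.
That means Hassan cannot be before Kofi.

no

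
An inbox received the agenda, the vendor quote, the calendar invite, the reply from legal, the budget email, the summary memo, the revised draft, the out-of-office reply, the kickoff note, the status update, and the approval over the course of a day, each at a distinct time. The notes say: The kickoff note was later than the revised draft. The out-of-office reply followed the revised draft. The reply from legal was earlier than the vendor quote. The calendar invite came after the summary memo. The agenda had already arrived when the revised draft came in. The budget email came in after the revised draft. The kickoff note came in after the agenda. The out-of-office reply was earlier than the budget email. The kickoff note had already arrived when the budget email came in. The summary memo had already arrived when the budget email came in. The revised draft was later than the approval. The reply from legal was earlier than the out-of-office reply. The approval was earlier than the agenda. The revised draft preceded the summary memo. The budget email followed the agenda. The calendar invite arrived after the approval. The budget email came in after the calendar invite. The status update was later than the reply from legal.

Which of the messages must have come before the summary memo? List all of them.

the agenda, the approval, the revised draft

Directly stated before the summary memo: the revised draft.
The agenda reaches the summary memo via the agenda → the revised draft → the summary memo.
The approval reaches the summary memo via the approval → the revised draft → the summary memo.
No chain forces the vendor quote (or any of the others) ahead of the summary memo.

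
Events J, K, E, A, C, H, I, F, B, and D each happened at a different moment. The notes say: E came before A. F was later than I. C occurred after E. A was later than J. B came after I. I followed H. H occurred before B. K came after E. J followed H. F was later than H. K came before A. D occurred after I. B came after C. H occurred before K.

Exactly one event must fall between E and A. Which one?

Tracing the constraints gives E → K → A, so K sits after E and before A.
No other event is forced both after E and before A.

K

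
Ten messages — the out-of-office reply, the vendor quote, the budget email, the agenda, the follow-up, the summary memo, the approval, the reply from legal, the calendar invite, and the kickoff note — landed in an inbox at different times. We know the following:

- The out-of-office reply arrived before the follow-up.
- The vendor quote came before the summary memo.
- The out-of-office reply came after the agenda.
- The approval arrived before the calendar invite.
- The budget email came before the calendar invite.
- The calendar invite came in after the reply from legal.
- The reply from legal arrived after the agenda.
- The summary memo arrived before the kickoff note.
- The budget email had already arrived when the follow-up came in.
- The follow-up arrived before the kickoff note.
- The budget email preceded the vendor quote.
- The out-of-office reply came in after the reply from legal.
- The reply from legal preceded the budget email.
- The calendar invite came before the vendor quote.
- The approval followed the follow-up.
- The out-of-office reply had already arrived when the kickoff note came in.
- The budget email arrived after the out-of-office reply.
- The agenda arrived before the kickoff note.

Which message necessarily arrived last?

the kickoff note

Every other message has a chain of constraints placing it before the kickoff note, so the kickoff note is last.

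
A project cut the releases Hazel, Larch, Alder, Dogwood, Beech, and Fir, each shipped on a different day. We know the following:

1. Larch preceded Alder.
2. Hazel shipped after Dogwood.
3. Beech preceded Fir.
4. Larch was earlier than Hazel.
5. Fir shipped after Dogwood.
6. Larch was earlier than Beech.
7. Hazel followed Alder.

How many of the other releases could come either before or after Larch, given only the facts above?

Forced after Larch: Alder, Beech, Fir, and Hazel.
That leaves Dogwood with no forced order relative to Larch — 1.

1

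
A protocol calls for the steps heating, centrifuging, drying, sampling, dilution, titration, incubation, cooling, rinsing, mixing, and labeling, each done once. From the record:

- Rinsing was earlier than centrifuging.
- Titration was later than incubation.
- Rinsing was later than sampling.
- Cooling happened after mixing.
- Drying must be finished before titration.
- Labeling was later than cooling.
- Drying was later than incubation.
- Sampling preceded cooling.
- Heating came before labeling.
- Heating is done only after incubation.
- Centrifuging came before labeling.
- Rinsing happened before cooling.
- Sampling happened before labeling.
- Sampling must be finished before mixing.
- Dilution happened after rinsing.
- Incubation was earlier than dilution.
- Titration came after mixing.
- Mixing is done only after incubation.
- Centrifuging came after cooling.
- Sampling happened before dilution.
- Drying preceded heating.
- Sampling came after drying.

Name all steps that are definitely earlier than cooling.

Directly stated before cooling: mixing, rinsing, and sampling.
Drying reaches cooling via drying → sampling → cooling.
Incubation reaches cooling via incubation → mixing → cooling.
No chain forces centrifuging (or any of the others) ahead of cooling.

drying, incubation, mixing, rinsing, sampling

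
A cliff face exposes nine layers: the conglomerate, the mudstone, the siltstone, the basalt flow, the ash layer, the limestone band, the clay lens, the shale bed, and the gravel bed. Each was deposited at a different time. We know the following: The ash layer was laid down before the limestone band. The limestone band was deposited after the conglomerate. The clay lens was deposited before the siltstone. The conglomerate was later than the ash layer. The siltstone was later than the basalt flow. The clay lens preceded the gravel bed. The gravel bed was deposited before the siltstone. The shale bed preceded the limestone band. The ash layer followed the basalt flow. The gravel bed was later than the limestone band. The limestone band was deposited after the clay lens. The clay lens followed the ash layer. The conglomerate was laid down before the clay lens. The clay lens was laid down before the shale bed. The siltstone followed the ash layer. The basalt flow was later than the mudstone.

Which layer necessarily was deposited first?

The mudstone has a chain of constraints placing it before every other layer, so the mudstone must be first.

the mudstone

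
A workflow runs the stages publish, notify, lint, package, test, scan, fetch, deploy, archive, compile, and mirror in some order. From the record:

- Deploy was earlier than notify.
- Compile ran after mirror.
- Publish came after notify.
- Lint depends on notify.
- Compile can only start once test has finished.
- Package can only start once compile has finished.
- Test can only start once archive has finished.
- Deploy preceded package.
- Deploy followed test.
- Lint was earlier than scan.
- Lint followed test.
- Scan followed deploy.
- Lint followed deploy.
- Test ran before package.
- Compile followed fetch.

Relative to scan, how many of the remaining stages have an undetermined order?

Forced before scan: archive, deploy, lint, notify, and test.
That leaves compile, fetch, mirror, package, and publish with no forced order relative to scan — 5.

5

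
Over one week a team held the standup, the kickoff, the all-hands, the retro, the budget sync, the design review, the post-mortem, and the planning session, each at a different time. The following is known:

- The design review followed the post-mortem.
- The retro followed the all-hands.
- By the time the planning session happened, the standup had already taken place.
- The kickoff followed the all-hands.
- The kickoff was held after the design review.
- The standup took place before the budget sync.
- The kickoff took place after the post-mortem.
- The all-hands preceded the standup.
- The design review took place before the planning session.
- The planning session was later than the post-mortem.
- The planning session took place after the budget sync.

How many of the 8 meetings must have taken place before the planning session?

5

Directly stated before the planning session: the budget sync, the design review, the post-mortem, and the standup.
The all-hands reaches the planning session via the all-hands → the standup → the planning session.
No chain forces the kickoff (or any of the others) ahead of the planning session.
That's the all-hands, the budget sync, the design review, the post-mortem, and the standup — 5 in all.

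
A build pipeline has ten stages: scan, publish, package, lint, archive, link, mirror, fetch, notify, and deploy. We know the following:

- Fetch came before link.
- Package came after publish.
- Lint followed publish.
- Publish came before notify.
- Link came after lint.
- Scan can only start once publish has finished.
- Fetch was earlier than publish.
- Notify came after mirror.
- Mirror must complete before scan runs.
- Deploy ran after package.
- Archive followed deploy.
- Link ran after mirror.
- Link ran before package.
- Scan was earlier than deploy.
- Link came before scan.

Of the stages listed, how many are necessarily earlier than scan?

5

Directly stated before scan: link, mirror, and publish.
Fetch reaches scan via fetch → link → scan.
Lint reaches scan via lint → link → scan.
That's fetch, link, lint, mirror, and publish — 5 in all.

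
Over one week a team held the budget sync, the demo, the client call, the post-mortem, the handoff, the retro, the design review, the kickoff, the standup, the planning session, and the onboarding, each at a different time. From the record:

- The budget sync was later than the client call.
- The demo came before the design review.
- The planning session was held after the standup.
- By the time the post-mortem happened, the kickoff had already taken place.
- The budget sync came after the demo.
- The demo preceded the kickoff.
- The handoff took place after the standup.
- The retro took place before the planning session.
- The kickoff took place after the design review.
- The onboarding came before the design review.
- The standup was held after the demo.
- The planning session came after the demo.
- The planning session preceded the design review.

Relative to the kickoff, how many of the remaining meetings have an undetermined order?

Forced before the kickoff: the demo, the design review, the onboarding, the planning session, the retro, and the standup; forced after the kickoff: the post-mortem.
That leaves the budget sync, the client call, and the handoff with no forced order relative to the kickoff — 3.

3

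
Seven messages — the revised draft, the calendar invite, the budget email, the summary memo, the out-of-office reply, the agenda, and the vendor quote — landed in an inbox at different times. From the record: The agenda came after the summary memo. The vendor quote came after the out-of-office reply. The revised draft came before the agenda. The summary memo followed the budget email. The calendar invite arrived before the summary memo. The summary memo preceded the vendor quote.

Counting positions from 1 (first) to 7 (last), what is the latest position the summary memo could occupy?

5

The summary memo must come before the agenda and the vendor quote — 2 messages forced after it.
Everything else can be placed before the summary memo in some valid order, so the summary memo can sit as late as position 7 − 2 = 5.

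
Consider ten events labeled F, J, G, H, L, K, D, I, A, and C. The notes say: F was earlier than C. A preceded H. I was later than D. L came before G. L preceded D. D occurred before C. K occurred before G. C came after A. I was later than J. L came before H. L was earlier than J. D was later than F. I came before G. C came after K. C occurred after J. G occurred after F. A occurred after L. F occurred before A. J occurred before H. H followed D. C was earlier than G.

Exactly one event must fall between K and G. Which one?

C

Tracing the constraints gives K → C → G, so C sits after K and before G.
No other event is forced both after K and before G.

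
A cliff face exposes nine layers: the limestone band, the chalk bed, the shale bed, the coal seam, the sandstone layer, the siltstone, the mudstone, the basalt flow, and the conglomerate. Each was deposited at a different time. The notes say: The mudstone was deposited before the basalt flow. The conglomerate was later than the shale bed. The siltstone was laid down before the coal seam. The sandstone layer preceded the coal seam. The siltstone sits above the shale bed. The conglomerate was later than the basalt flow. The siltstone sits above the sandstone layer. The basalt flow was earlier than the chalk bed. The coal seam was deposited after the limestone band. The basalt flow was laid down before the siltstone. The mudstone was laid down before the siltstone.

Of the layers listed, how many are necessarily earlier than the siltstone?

4

Directly stated before the siltstone: the basalt flow, the mudstone, the sandstone layer, and the shale bed.
No chain forces the chalk bed (or any of the others) ahead of the siltstone.
That's the basalt flow, the mudstone, the sandstone layer, and the shale bed — 4 in all.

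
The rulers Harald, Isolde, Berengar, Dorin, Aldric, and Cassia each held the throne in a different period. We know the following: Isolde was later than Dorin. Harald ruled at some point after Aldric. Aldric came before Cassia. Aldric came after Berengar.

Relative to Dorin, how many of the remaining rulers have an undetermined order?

Forced after Dorin: Isolde.
That leaves Aldric, Berengar, Cassia, and Harald with no forced order relative to Dorin — 4.

4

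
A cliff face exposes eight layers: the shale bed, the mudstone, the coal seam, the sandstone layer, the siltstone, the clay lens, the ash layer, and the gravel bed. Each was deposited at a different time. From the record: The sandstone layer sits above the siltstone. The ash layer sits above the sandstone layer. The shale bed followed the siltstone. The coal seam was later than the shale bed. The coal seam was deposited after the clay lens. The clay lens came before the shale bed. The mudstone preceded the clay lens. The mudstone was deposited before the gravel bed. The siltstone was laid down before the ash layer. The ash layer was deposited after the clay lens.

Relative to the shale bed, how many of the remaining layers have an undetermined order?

3

Forced before the shale bed: the clay lens, the mudstone, and the siltstone; forced after the shale bed: the coal seam.
That leaves the ash layer, the gravel bed, and the sandstone layer with no forced order relative to the shale bed — 3.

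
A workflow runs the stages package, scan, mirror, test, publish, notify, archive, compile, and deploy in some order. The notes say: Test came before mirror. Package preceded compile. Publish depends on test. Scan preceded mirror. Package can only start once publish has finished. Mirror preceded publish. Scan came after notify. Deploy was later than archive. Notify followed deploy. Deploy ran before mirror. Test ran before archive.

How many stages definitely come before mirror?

Directly stated before mirror: deploy, scan, and test.
Archive reaches mirror via archive → deploy → mirror.
Notify reaches mirror via notify → scan → mirror.
No chain forces publish (or any of the others) ahead of mirror.
That's archive, deploy, notify, scan, and test — 5 in all.

5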